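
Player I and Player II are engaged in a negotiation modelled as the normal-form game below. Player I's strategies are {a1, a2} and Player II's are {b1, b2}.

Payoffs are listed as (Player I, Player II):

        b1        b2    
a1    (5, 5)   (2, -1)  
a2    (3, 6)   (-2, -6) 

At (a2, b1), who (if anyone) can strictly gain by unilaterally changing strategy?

Player I at (a2, b1) earns 3; deviating to a1 yields 5 — a strict improvement.
Player II earns 6; deviating to b2 yields -6 — not better.
Only Player I has a strictly profitable deviation.

Player I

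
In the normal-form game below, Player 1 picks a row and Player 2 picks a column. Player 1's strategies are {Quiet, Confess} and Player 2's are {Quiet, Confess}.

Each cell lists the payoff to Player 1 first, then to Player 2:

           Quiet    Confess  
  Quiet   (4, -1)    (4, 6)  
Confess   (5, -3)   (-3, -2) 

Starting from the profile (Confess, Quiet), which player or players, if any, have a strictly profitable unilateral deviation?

Player 2

Player 1 at (Confess, Quiet) earns 5; deviating to Quiet yields 4 — not better.
Player 2 earns -3; deviating to Confess yields -2 — a strict improvement.
Only Player 2 has a strictly profitable deviation.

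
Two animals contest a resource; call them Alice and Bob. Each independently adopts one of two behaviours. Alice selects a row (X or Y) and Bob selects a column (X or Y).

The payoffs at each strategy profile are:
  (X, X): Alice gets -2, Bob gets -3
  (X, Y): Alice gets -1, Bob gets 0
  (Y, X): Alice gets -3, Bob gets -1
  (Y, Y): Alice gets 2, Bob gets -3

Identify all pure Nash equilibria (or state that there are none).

none

(X, X): Bob prefers Y (0 > -3) — not an equilibrium.
(X, Y): Alice prefers Y (2 > -1) — not an equilibrium.
(Y, X): Alice prefers X (-2 > -3) — not an equilibrium.
(Y, Y): Bob prefers X (-1 > -3) — not an equilibrium.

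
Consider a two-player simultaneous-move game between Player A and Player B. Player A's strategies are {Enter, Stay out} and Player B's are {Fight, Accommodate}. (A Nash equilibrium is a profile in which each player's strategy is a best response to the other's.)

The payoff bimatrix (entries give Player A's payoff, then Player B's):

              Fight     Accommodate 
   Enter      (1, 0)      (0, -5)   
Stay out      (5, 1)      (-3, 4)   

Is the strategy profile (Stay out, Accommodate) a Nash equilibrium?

No

At (Stay out, Accommodate), Player A earns -3; switching to Enter would give 0, so Player A would deviate.
Player B earns 4; switching to Fight would give 1, so Player B has no profitable deviation.
Since at least one player can profitably deviate, this is not a Nash equilibrium.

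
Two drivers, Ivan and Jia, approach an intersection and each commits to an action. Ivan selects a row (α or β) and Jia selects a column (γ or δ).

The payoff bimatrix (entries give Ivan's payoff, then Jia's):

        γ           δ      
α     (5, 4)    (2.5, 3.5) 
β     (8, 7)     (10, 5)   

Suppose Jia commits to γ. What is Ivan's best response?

β

Against γ, Ivan earns 5 from α and 8 from β.
So β is the best response.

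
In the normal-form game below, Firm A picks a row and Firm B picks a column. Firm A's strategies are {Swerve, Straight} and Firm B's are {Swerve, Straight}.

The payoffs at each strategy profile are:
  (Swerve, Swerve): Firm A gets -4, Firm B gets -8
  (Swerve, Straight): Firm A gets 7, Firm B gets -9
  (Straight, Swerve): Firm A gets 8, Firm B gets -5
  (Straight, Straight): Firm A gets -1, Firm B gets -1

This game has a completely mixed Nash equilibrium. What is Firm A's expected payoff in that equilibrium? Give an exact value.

First find q, the probability Firm B plays Swerve, from Firm A's indifference between Swerve and Straight: −4q + 7(1−q) = 8q − (1−q), giving q = 2/5.
Since Firm A is indifferent in equilibrium, Firm A's expected payoff equals the payoff from either row against (2/5, 3/5). Using Swerve: −4(2/5) + 7(3/5) = 13/5.

13/5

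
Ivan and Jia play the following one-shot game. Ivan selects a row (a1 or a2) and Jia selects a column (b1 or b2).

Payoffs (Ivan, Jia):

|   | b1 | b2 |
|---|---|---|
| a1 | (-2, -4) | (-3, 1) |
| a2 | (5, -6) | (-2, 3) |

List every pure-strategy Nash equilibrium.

(a2, b2)

(a1, b1): Ivan prefers a2 (5 > -2); Jia prefers b2 (1 > -4) — not an equilibrium.
(a1, b2): Ivan prefers a2 (-2 > -3) — not an equilibrium.
(a2, b1): Jia prefers b2 (3 > -6) — not an equilibrium.
(a2, b2): Ivan gets -2 ≥ -3 from a1, and Jia gets 3 ≥ -6 from b1 — Nash equilibrium.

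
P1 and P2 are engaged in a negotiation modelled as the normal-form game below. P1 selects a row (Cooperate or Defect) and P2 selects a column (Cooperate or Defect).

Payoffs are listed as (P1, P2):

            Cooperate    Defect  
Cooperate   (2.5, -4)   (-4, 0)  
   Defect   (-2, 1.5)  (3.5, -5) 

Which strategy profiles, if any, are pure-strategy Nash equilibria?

none

(Cooperate, Cooperate): P2 prefers Defect (0 > -4) — not an equilibrium.
(Cooperate, Defect): P1 prefers Defect (3.5 > -4) — not an equilibrium.
(Defect, Cooperate): P1 prefers Cooperate (2.5 > -2) — not an equilibrium.
(Defect, Defect): P2 prefers Cooperate (1.5 > -5) — not an equilibrium.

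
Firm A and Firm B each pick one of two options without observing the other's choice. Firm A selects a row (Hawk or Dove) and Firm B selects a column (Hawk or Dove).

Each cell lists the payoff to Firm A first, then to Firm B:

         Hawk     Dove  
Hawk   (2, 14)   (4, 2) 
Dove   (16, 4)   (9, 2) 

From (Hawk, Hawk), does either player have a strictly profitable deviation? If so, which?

Firm A

Firm A at (Hawk, Hawk) earns 2; deviating to Dove yields 16 — a strict improvement.
Firm B earns 14; deviating to Dove yields 2 — not better.
Only Firm A has a strictly profitable deviation.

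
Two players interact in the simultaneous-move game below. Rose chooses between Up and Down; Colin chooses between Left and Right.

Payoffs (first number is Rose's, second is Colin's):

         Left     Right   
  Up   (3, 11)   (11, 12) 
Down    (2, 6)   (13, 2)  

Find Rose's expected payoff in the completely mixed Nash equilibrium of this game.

17/3

First find y, the probability Colin plays Left, from Rose's indifference between Up and Down: 3y + 11(1−y) = 2y + 13(1−y), giving y = 2/3.
Since Rose is indifferent in equilibrium, Rose's expected payoff equals the payoff from either row against (2/3, 1/3). Using Up: 3(2/3) + 11(1/3) = 17/3.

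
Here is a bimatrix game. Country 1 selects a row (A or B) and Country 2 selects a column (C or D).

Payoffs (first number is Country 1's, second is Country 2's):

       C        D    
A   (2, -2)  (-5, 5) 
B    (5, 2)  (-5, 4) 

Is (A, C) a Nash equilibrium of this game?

At (A, C), Country 1 earns 2; switching to B would give 5, so Country 1 would deviate.
Country 2 earns -2; switching to D would give 5, so Country 2 would deviate.
Since at least one player can profitably deviate, this is not a Nash equilibrium.

No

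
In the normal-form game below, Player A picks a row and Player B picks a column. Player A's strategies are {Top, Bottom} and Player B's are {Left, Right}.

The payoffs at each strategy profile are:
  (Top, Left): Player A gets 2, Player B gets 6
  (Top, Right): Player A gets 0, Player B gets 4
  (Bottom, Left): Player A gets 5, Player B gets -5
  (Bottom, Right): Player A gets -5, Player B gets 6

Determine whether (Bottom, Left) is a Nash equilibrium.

No

At (Bottom, Left), Player A earns 5; switching to Top would give 2, so Player A has no profitable deviation.
Player B earns -5; switching to Right would give 6, so Player B would deviate.
Since at least one player can profitably deviate, this is not a Nash equilibrium.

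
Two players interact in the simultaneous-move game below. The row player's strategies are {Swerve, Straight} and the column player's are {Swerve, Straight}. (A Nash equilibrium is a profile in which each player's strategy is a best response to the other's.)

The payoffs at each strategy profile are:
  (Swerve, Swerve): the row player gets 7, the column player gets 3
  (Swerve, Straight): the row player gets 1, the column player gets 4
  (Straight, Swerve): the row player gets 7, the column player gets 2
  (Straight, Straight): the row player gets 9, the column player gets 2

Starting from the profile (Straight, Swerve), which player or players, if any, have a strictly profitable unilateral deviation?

The row player at (Straight, Swerve) earns 7; deviating to Swerve yields 7 — not better.
The column player earns 2; deviating to Straight yields 2 — not better.
Neither player can strictly improve; the profile is a Nash equilibrium.

Neither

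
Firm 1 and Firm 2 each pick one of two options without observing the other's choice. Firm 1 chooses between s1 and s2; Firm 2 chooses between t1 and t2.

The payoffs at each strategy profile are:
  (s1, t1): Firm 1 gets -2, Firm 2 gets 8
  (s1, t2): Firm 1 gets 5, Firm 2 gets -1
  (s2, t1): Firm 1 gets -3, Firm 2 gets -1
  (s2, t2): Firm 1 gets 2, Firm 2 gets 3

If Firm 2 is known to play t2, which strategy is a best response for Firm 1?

Against t2, Firm 1 earns 5 from s1 and 2 from s2.
So s1 is the best response.

s1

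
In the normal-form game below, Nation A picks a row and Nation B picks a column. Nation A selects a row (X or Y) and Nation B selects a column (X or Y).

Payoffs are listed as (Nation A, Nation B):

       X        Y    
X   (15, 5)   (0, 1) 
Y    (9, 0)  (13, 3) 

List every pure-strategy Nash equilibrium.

(X, X) and (Y, Y)

(X, X): Nation A gets 15 ≥ 9 from Y, and Nation B gets 5 ≥ 1 from Y — Nash equilibrium.
(X, Y): Nation A prefers Y (13 > 0); Nation B prefers X (5 > 1) — not an equilibrium.
(Y, X): Nation A prefers X (15 > 9); Nation B prefers Y (3 > 0) — not an equilibrium.
(Y, Y): Nation A gets 13 ≥ 0 from X, and Nation B gets 3 ≥ 0 from X — Nash equilibrium.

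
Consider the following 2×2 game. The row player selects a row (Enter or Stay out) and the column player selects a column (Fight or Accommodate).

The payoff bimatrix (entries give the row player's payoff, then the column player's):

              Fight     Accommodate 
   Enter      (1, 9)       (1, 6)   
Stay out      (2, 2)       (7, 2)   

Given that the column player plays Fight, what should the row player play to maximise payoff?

Against Fight, the row player earns 1 from Enter and 2 from Stay out.
So Stay out is the best response.

Stay out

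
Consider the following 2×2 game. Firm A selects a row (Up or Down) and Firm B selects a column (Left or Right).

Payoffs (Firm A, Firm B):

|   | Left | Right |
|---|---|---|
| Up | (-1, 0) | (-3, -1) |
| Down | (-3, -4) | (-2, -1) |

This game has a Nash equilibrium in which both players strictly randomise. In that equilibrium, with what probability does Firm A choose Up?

Let x be the probability that Firm A plays Up. In a completely mixed equilibrium, Firm B must be indifferent between Left and Right.
Firm B's expected payoff from Left is −4(1−x); from Right it is −x − (1−x).
Setting these equal: 4x − 4 = -1, so x = 3/4.

3/4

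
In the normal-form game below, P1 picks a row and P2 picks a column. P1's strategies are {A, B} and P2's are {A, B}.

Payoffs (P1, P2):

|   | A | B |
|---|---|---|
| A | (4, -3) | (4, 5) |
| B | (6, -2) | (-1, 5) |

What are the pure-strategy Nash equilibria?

(A, B)

(A, A): P1 prefers B (6 > 4); P2 prefers B (5 > -3) — not an equilibrium.
(A, B): P1 gets 4 ≥ -1 from B, and P2 gets 5 ≥ -3 from A — Nash equilibrium.
(B, A): P2 prefers B (5 > -2) — not an equilibrium.
(B, B): P1 prefers A (4 > -1) — not an equilibrium.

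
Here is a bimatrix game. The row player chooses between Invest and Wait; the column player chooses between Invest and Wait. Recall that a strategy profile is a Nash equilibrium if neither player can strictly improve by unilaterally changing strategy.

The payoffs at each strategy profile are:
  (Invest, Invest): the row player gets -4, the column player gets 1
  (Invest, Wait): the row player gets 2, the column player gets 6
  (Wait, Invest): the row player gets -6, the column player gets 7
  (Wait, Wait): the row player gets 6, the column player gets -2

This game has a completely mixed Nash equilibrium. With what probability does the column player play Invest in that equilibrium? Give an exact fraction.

2/3

Let c be the probability that the column player plays Invest. In a completely mixed equilibrium, the row player must be indifferent between Invest and Wait.
The row player's expected payoff from Invest is −4c + 2(1−c); from Wait it is −6c + 6(1−c).
Setting these equal: −6c + 2 = −12c + 6, so c = 2/3.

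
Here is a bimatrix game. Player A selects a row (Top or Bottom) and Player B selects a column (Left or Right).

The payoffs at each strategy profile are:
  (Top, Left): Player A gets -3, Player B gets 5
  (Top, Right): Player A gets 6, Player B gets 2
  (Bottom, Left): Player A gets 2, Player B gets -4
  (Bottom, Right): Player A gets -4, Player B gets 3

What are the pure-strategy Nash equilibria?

(Top, Left): Player A prefers Bottom (2 > -3) — not an equilibrium.
(Top, Right): Player B prefers Left (5 > 2) — not an equilibrium.
(Bottom, Left): Player B prefers Right (3 > -4) — not an equilibrium.
(Bottom, Right): Player A prefers Top (6 > -4) — not an equilibrium.

none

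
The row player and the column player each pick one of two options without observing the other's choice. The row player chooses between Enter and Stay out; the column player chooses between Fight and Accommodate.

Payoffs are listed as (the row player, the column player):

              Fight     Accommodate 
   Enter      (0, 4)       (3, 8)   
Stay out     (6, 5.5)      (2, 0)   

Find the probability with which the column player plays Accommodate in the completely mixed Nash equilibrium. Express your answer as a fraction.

Let c be the probability that the column player plays Fight. In a completely mixed equilibrium, the row player must be indifferent between Enter and Stay out.
The row player's expected payoff from Enter is 3(1−c); from Stay out it is 6c + 2(1−c).
Setting these equal: −3c + 3 = 4c + 2, so c = 1/7.
Therefore the column player plays Accommodate with probability 1 − 1/7 = 6/7.

6/7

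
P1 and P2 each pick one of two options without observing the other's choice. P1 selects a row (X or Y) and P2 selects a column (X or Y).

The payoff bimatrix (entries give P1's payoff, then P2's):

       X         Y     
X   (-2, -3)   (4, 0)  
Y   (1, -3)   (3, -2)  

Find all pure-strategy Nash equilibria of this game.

(X, X): P1 prefers Y (1 > -2); P2 prefers Y (0 > -3) — not an equilibrium.
(X, Y): P1 gets 4 ≥ 3 from Y, and P2 gets 0 ≥ -3 from X — Nash equilibrium.
(Y, X): P2 prefers Y (-2 > -3) — not an equilibrium.
(Y, Y): P1 prefers X (4 > 3) — not an equilibrium.

(X, Y)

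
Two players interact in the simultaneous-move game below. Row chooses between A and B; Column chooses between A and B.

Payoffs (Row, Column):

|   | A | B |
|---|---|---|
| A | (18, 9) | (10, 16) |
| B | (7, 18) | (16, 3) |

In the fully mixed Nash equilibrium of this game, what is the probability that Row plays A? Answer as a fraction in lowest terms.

15/22

Let p be the probability that Row plays A. In a completely mixed equilibrium, Column must be indifferent between A and B.
Column's expected payoff from A is 9p + 18(1−p); from B it is 16p + 3(1−p).
Setting these equal: −9p + 18 = 13p + 3, so p = 15/22.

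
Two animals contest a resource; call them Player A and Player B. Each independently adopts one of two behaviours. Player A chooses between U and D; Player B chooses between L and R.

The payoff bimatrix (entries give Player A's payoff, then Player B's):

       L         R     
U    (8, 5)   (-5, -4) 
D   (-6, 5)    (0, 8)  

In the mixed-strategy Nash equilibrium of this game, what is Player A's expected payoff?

First find q, the probability Player B plays L, from Player A's indifference between U and D: 8q − 5(1−q) = −6q, giving q = 5/19.
Since Player A is indifferent in equilibrium, Player A's expected payoff equals the payoff from either row against (5/19, 14/19). Using U: 8(5/19) − 5(14/19) = -30/19.

-30/19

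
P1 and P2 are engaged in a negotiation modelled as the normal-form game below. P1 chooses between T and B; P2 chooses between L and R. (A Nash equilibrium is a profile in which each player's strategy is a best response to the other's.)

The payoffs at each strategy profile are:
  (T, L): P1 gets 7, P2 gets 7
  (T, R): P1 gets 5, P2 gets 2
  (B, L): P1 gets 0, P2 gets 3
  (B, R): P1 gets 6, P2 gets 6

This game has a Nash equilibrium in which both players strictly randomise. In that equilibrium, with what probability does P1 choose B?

Let p be the probability that P1 plays T. In a completely mixed equilibrium, P2 must be indifferent between L and R.
P2's expected payoff from L is 7p + 3(1−p); from R it is 2p + 6(1−p).
Setting these equal: 4p + 3 = −4p + 6, so p = 3/8.
Therefore P1 plays B with probability 1 − 3/8 = 5/8.

5/8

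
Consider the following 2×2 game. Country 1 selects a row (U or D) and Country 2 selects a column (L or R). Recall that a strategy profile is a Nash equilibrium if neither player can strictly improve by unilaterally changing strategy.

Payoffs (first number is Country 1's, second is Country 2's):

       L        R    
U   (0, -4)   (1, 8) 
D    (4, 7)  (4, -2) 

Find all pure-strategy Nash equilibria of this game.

(U, L): Country 1 prefers D (4 > 0); Country 2 prefers R (8 > -4) — not an equilibrium.
(U, R): Country 1 prefers D (4 > 1) — not an equilibrium.
(D, L): Country 1 gets 4 ≥ 0 from U, and Country 2 gets 7 ≥ -2 from R — Nash equilibrium.
(D, R): Country 2 prefers L (7 > -2) — not an equilibrium.

(D, L)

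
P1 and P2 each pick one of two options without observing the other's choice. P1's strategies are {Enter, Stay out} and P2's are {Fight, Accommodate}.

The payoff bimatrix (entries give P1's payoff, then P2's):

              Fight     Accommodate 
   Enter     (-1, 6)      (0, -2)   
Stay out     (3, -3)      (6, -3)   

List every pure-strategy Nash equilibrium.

(Stay out, Fight) and (Stay out, Accommodate)

(Enter, Fight): P1 prefers Stay out (3 > -1) — not an equilibrium.
(Enter, Accommodate): P1 prefers Stay out (6 > 0); P2 prefers Fight (6 > -2) — not an equilibrium.
(Stay out, Fight): P1 gets 3 ≥ -1 from Enter, and P2 gets -3 ≥ -3 from Accommodate — Nash equilibrium.
(Stay out, Accommodate): P1 gets 6 ≥ 0 from Enter, and P2 gets -3 ≥ -3 from Fight — Nash equilibrium.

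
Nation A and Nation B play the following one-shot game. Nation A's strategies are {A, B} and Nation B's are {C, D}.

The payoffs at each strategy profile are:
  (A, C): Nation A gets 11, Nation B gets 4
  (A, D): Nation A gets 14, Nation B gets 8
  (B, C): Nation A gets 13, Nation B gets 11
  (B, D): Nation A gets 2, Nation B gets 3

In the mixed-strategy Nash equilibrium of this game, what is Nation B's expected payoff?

First find x, the probability Nation A plays A, from Nation B's indifference between C and D: 4x + 11(1−x) = 8x + 3(1−x), giving x = 2/3.
Since Nation B is indifferent in equilibrium, Nation B's expected payoff equals the payoff from either column against (2/3, 1/3). Using C: 4(2/3) + 11(1/3) = 19/3.

19/3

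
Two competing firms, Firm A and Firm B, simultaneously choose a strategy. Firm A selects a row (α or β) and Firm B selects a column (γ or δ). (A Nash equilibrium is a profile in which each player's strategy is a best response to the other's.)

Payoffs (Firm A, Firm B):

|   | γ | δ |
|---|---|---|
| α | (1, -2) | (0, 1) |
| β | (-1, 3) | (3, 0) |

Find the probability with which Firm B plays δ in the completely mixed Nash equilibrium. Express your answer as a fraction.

2/5

Let c be the probability that Firm B plays γ. In a completely mixed equilibrium, Firm A must be indifferent between α and β.
Firm A's expected payoff from α is c; from β it is −c + 3(1−c).
Setting these equal: c = −4c + 3, so c = 3/5.
Therefore Firm B plays δ with probability 1 − 3/5 = 2/5.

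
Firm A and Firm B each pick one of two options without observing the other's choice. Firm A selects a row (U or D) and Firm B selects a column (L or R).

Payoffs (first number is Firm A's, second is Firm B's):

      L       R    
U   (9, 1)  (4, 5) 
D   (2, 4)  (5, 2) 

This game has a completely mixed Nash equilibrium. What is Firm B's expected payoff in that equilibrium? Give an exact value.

First find x, the probability Firm A plays U, from Firm B's indifference between L and R: x + 4(1−x) = 5x + 2(1−x), giving x = 1/3.
Since Firm B is indifferent in equilibrium, Firm B's expected payoff equals the payoff from either column against (1/3, 2/3). Using L: (1/3) + 4(2/3) = 3.

3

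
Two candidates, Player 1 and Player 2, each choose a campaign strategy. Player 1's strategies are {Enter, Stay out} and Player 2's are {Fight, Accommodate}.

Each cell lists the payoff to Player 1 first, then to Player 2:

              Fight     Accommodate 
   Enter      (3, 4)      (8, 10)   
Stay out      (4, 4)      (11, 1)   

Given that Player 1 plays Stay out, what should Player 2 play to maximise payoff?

Against Stay out, Player 2 earns 4 from Fight and 1 from Accommodate.
So Fight is the best response.

Fight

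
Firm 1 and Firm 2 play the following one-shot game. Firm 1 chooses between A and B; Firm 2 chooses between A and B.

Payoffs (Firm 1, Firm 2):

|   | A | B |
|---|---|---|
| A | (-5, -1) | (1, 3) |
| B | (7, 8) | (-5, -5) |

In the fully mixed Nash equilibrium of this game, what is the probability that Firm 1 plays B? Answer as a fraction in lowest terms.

4/17

Let p be the probability that Firm 1 plays A. In a completely mixed equilibrium, Firm 2 must be indifferent between A and B.
Firm 2's expected payoff from A is −p + 8(1−p); from B it is 3p − 5(1−p).
Setting these equal: −9p + 8 = 8p − 5, so p = 13/17.
Therefore Firm 1 plays B with probability 1 − 13/17 = 4/17.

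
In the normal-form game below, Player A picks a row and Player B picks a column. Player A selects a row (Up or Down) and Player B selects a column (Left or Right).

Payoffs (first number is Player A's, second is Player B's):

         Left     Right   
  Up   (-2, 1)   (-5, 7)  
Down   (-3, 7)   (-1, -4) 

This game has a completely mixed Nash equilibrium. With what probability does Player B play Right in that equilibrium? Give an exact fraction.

Let c be the probability that Player B plays Left. In a completely mixed equilibrium, Player A must be indifferent between Up and Down.
Player A's expected payoff from Up is −2c − 5(1−c); from Down it is −3c − (1−c).
Setting these equal: 3c − 5 = −2c − 1, so c = 4/5.
Therefore Player B plays Right with probability 1 − 4/5 = 1/5.

1/5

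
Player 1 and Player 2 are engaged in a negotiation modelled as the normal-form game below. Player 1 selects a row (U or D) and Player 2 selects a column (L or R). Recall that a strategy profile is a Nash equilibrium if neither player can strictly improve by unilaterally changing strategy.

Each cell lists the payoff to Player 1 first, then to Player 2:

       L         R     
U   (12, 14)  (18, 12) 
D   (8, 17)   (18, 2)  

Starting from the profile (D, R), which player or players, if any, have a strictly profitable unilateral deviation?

Player 2

Player 1 at (D, R) earns 18; deviating to U yields 18 — not better.
Player 2 earns 2; deviating to L yields 17 — a strict improvement.
Only Player 2 has a strictly profitable deviation.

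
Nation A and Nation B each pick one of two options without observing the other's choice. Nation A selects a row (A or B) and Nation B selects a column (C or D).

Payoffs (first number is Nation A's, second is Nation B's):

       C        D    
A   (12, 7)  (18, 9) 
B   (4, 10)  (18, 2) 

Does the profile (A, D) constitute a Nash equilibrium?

At (A, D), Nation A earns 18; switching to B would give 18, so Nation A has no profitable deviation.
Nation B earns 9; switching to C would give 7, so Nation B has no profitable deviation.
Neither player can gain by a unilateral deviation, so this profile is a Nash equilibrium.

Yes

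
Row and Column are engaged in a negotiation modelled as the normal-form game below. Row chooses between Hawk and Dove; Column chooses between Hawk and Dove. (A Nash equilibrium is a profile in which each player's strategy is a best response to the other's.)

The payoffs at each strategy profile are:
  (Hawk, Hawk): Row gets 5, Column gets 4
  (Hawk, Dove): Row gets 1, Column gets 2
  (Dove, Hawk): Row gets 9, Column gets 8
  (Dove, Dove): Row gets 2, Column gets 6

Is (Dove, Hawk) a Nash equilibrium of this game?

Yes

At (Dove, Hawk), Row earns 9; switching to Hawk would give 5, so Row has no profitable deviation.
Column earns 8; switching to Dove would give 6, so Column has no profitable deviation.
Neither player can gain by a unilateral deviation, so this profile is a Nash equilibrium.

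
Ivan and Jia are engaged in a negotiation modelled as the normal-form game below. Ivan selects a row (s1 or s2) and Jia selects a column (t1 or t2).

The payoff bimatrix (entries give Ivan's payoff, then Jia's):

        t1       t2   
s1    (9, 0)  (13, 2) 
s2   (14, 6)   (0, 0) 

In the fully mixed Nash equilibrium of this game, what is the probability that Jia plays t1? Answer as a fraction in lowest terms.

13/18

Let y be the probability that Jia plays t1. In a completely mixed equilibrium, Ivan must be indifferent between s1 and s2.
Ivan's expected payoff from s1 is 9y + 13(1−y); from s2 it is 14y.
Setting these equal: −4y + 13 = 14y, so y = 13/18.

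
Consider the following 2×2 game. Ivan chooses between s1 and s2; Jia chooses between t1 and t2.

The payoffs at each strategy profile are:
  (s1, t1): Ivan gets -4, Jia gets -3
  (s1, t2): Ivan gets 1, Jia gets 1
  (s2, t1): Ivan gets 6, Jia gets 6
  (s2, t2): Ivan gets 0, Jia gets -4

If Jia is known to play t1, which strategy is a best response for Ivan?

s2

Against t1, Ivan earns -4 from s1 and 6 from s2.
So s2 is the best response.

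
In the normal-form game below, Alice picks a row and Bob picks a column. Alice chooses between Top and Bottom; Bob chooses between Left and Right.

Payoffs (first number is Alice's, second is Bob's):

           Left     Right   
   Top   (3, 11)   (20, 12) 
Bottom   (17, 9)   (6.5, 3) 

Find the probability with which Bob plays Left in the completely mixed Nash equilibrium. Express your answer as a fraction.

27/55

Let c be the probability that Bob plays Left. In a completely mixed equilibrium, Alice must be indifferent between Top and Bottom.
Alice's expected payoff from Top is 3c + 20(1−c); from Bottom it is 17c + 6.5(1−c).
Setting these equal: −17c + 20 = 10.5c + 6.5, so c = 27/55.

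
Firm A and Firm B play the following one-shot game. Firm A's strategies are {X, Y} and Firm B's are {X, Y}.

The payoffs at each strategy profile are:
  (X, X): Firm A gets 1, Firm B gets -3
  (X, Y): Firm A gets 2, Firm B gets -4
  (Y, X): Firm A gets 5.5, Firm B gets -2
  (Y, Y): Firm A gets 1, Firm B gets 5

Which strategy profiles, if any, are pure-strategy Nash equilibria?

(X, X): Firm A prefers Y (5.5 > 1) — not an equilibrium.
(X, Y): Firm B prefers X (-3 > -4) — not an equilibrium.
(Y, X): Firm B prefers Y (5 > -2) — not an equilibrium.
(Y, Y): Firm A prefers X (2 > 1) — not an equilibrium.

none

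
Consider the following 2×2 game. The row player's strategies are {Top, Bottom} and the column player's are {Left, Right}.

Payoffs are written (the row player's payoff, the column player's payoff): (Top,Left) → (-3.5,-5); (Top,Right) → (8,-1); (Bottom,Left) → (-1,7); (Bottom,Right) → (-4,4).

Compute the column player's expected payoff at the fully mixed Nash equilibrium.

13/7

First find p, the probability the row player plays Top, from the column player's indifference between Left and Right: −5p + 7(1−p) = −p + 4(1−p), giving p = 3/7.
Since the column player is indifferent in equilibrium, the column player's expected payoff equals the payoff from either column against (3/7, 4/7). Using Left: −5(3/7) + 7(4/7) = 13/7.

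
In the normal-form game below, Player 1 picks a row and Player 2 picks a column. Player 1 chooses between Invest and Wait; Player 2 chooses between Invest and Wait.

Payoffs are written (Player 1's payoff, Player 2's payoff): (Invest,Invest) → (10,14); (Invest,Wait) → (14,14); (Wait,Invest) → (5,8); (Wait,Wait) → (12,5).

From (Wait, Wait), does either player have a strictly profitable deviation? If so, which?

Both

Player 1 at (Wait, Wait) earns 12; deviating to Invest yields 14 — a strict improvement.
Player 2 earns 5; deviating to Invest yields 8 — a strict improvement.
Both Player 1 and Player 2 have strictly profitable deviations.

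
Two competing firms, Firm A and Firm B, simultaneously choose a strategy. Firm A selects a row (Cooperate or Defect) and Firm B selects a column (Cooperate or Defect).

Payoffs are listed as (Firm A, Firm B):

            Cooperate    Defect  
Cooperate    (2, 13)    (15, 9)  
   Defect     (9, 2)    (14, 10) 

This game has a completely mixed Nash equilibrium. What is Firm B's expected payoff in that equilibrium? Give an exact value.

28/3

First find x, the probability Firm A plays Cooperate, from Firm B's indifference between Cooperate and Defect: 13x + 2(1−x) = 9x + 10(1−x), giving x = 2/3.
Since Firm B is indifferent in equilibrium, Firm B's expected payoff equals the payoff from either column against (2/3, 1/3). Using Cooperate: 13(2/3) + 2(1/3) = 28/3.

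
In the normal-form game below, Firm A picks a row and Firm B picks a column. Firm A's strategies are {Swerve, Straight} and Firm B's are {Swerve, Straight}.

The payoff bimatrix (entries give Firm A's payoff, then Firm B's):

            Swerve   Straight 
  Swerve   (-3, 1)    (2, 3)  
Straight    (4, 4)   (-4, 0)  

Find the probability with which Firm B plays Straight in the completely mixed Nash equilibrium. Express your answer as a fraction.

Let q be the probability that Firm B plays Swerve. In a completely mixed equilibrium, Firm A must be indifferent between Swerve and Straight.
Firm A's expected payoff from Swerve is −3q + 2(1−q); from Straight it is 4q − 4(1−q).
Setting these equal: −5q + 2 = 8q − 4, so q = 6/13.
Therefore Firm B plays Straight with probability 1 − 6/13 = 7/13.

7/13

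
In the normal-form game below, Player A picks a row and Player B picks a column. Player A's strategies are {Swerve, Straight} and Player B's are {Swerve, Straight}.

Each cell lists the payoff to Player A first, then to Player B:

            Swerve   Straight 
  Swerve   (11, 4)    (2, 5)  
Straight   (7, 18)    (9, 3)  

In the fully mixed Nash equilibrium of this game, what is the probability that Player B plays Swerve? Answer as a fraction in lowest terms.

7/11

Let c be the probability that Player B plays Swerve. In a completely mixed equilibrium, Player A must be indifferent between Swerve and Straight.
Player A's expected payoff from Swerve is 11c + 2(1−c); from Straight it is 7c + 9(1−c).
Setting these equal: 9c + 2 = −2c + 9, so c = 7/11.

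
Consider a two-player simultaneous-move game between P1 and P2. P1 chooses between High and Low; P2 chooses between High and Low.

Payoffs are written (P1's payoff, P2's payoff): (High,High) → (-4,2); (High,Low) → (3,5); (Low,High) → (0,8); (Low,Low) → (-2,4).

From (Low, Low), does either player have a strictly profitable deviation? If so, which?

Both

P1 at (Low, Low) earns -2; deviating to High yields 3 — a strict improvement.
P2 earns 4; deviating to High yields 8 — a strict improvement.
Both P1 and P2 have strictly profitable deviations.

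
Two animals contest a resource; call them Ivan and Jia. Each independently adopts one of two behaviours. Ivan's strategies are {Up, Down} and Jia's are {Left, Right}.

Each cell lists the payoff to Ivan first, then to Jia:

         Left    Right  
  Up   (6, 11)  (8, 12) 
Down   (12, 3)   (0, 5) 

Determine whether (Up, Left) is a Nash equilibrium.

At (Up, Left), Ivan earns 6; switching to Down would give 12, so Ivan would deviate.
Jia earns 11; switching to Right would give 12, so Jia would deviate.
Since at least one player can profitably deviate, this is not a Nash equilibrium.

No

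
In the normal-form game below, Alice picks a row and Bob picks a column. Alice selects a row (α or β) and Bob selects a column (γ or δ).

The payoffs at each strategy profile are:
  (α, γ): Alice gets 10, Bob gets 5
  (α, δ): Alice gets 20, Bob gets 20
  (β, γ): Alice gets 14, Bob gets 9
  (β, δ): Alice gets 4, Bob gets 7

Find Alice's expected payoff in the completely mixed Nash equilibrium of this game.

First find y, the probability Bob plays γ, from Alice's indifference between α and β: 10y + 20(1−y) = 14y + 4(1−y), giving y = 4/5.
Since Alice is indifferent in equilibrium, Alice's expected payoff equals the payoff from either row against (4/5, 1/5). Using α: 10(4/5) + 20(1/5) = 12.

12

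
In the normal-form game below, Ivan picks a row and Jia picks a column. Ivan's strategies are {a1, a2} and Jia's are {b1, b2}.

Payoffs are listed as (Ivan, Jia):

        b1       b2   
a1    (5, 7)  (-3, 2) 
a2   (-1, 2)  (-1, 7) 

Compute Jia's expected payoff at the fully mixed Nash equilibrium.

First find p, the probability Ivan plays a1, from Jia's indifference between b1 and b2: 7p + 2(1−p) = 2p + 7(1−p), giving p = 1/2.
Since Jia is indifferent in equilibrium, Jia's expected payoff equals the payoff from either column against (1/2, 1/2). Using b1: 7(1/2) + 2(1/2) = 9/2.

9/2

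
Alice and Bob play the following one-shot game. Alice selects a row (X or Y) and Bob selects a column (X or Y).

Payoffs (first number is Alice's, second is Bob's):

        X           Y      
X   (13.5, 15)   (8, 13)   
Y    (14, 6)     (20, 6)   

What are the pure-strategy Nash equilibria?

(X, X): Alice prefers Y (14 > 13.5) — not an equilibrium.
(X, Y): Alice prefers Y (20 > 8); Bob prefers X (15 > 13) — not an equilibrium.
(Y, X): Alice gets 14 ≥ 13.5 from X, and Bob gets 6 ≥ 6 from Y — Nash equilibrium.
(Y, Y): Alice gets 20 ≥ 8 from X, and Bob gets 6 ≥ 6 from X — Nash equilibrium.

(Y, X) and (Y, Y)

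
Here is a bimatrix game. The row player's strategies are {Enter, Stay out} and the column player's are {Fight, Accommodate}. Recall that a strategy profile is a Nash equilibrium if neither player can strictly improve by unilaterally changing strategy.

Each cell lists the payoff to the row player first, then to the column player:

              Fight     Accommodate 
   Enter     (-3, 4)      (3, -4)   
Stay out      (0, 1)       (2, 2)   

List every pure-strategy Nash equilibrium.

(Enter, Fight): the row player prefers Stay out (0 > -3) — not an equilibrium.
(Enter, Accommodate): the column player prefers Fight (4 > -4) — not an equilibrium.
(Stay out, Fight): the column player prefers Accommodate (2 > 1) — not an equilibrium.
(Stay out, Accommodate): the row player prefers Enter (3 > 2) — not an equilibrium.

none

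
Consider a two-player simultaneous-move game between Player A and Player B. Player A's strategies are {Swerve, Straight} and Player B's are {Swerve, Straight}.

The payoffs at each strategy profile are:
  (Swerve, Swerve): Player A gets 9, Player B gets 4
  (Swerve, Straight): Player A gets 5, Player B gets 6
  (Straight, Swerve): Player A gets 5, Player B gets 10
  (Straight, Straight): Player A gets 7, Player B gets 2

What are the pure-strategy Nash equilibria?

(Swerve, Swerve): Player B prefers Straight (6 > 4) — not an equilibrium.
(Swerve, Straight): Player A prefers Straight (7 > 5) — not an equilibrium.
(Straight, Swerve): Player A prefers Swerve (9 > 5) — not an equilibrium.
(Straight, Straight): Player B prefers Swerve (10 > 2) — not an equilibrium.

none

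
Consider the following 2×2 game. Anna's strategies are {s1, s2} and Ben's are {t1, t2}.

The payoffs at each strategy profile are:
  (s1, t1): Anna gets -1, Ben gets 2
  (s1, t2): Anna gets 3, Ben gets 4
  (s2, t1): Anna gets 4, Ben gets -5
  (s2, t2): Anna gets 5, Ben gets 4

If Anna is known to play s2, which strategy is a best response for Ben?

t2

Against s2, Ben earns -5 from t1 and 4 from t2.
So t2 is the best response.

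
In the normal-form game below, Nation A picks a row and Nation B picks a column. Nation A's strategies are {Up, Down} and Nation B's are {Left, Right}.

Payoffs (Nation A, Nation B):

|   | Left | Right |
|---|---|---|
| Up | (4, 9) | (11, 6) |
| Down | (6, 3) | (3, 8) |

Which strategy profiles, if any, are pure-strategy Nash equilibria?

(Up, Left): Nation A prefers Down (6 > 4) — not an equilibrium.
(Up, Right): Nation B prefers Left (9 > 6) — not an equilibrium.
(Down, Left): Nation B prefers Right (8 > 3) — not an equilibrium.
(Down, Right): Nation A prefers Up (11 > 3) — not an equilibrium.

none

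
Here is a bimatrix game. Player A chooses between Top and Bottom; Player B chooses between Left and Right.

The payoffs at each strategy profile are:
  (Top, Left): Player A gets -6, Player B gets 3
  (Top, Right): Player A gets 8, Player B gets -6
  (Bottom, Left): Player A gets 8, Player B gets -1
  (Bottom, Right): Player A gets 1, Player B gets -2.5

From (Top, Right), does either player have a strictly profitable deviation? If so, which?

Player A at (Top, Right) earns 8; deviating to Bottom yields 1 — not better.
Player B earns -6; deviating to Left yields 3 — a strict improvement.
Only Player B has a strictly profitable deviation.

Player B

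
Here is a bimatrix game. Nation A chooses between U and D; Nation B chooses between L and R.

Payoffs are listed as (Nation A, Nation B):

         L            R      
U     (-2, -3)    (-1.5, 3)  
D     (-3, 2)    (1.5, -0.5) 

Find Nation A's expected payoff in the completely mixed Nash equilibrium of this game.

First find y, the probability Nation B plays L, from Nation A's indifference between U and D: −2y − 1.5(1−y) = −3y + 1.5(1−y), giving y = 3/4.
Since Nation A is indifferent in equilibrium, Nation A's expected payoff equals the payoff from either row against (3/4, 1/4). Using U: −2(3/4) − 1.5(1/4) = -15/8.

-15/8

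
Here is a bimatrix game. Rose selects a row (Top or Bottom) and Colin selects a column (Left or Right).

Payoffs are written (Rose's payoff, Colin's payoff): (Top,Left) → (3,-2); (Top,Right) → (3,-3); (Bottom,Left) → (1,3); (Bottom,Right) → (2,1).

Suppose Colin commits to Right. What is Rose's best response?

Top

Against Right, Rose earns 3 from Top and 2 from Bottom.
So Top is the best response.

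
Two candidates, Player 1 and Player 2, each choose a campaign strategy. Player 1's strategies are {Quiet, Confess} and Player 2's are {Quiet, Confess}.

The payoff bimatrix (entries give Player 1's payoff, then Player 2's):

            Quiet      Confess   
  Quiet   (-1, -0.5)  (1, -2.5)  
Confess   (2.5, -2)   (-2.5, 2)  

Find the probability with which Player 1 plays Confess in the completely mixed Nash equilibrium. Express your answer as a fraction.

Let x be the probability that Player 1 plays Quiet. In a completely mixed equilibrium, Player 2 must be indifferent between Quiet and Confess.
Player 2's expected payoff from Quiet is −0.5x − 2(1−x); from Confess it is −2.5x + 2(1−x).
Setting these equal: 1.5x − 2 = −4.5x + 2, so x = 2/3.
Therefore Player 1 plays Confess with probability 1 − 2/3 = 1/3.

1/3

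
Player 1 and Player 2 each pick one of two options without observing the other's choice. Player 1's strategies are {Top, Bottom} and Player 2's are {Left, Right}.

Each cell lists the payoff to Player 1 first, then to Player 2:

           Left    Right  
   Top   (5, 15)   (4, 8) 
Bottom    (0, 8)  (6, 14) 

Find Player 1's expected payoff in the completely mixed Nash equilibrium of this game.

30/7

First find y, the probability Player 2 plays Left, from Player 1's indifference between Top and Bottom: 5y + 4(1−y) = 6(1−y), giving y = 2/7.
Since Player 1 is indifferent in equilibrium, Player 1's expected payoff equals the payoff from either row against (2/7, 5/7). Using Top: 5(2/7) + 4(5/7) = 30/7.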